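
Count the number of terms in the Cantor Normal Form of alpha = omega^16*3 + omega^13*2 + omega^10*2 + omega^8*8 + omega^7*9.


CNF: omega^16*3 + omega^13*2 + omega^10*2 + omega^8*8 + omega^7*9
Count the summands separated by '+':
  term 1: omega^16*3
  term 2: omega^13*2
  term 3: omega^10*2
  term 4: omega^8*8
  term 5: omega^7*9
Total terms = 5

5


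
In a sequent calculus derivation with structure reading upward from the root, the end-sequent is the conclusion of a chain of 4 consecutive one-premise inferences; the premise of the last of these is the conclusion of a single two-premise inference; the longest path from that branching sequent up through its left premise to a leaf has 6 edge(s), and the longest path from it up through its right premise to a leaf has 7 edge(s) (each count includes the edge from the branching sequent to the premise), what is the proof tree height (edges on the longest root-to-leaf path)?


Longest path through the left premise: 6 edges (measured from the branching sequent)
Longest path through the right premise: 7 edges
Height of the subtree rooted at the branching sequent: max(6, 7) = 7
The branching sequent sits 4 edges above the root (the chain of one-premise inferences), so height = 7 + 4 = 11

11


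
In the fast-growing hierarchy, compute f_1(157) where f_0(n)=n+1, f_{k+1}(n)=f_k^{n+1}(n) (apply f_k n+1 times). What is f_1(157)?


f_1(157) = f_0^158(157)
f_0 adds 1 each time, applied 158 times.
f_1(157) = 157 + 158 = 315

315


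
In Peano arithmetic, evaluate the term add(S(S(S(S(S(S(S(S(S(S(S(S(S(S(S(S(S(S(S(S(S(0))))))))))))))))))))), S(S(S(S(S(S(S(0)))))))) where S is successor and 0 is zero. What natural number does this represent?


add(S^21(0), S^7(0)):
S^21(0) = 21
S^7(0) = 7
21 + 7 = 28

28


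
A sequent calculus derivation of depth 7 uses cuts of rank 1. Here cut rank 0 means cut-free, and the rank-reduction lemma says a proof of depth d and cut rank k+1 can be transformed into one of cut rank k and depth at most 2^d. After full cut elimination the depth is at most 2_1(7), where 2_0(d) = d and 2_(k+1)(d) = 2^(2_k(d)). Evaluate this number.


Each rank reduction sends depth d to at most 2^d; cut rank r needs r reductions.
2_0(7) = 7
2_1(7) = 2^7 = 128
Cut-free depth bound = 128

128


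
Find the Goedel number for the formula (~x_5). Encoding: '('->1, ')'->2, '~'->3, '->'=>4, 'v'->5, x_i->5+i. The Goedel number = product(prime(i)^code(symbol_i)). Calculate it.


Formula: (~x_5)
Symbol codes: [1, 3, 10, 2]
Primes: [2, 3, 5, 7]
p_1^1 = 2^1 = 2
p_2^3 = 3^3 = 27
p_3^10 = 5^10 = 9765625
p_4^2 = 7^2 = 49
Product = 25839843750

25839843750


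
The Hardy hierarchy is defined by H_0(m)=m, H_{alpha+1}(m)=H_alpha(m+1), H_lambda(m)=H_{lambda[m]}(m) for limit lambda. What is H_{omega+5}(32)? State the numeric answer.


H_{omega+5}(32):
Unwind the 5 successor steps: H_{omega+5}(32) = H_omega(32+5) = H_omega(37).
H_omega(m) = H_m(m) = m + m = 2m.
Result = 2 * 37 = 74

74


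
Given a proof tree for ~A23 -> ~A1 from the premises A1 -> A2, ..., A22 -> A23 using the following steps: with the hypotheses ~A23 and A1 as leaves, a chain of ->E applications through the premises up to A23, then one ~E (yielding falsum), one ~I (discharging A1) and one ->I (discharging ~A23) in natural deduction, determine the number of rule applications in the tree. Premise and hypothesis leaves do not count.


From hypothesis A1, 22 ->E steps along the 22 premises yield A23.
~E with hypothesis ~A23 gives falsum (1 node); ~I discharging A1 gives ~A1 (1 node); ->I discharging ~A23 gives the goal (1 node).
Total = 22 + 3 = 25 inference nodes.

25


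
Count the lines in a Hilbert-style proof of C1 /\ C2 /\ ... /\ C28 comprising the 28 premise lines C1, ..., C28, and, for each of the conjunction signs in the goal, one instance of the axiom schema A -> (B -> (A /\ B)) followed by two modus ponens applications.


Conjoining 28 premises:
- 28 premise lines
- the goal has 27 conjunction signs; each costs 1 axiom instance + 2 MP = 3 lines: 3 * 27 = 81
Total = 28 + 81 = 109 lines.

109


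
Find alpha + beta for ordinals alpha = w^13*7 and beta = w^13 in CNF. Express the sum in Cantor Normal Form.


Ordinal addition w^13*7 + w^13:
Both terms have the same exponent 13.
w^e*c + w^e*d = w^e*(c+d).
Result = w^13*(7+1) = w^13*8

w^13*8


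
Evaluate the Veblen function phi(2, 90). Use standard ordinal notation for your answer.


phi(2, 90):
phi(2, beta) = zeta_beta (the beta-th zeta number, fixed point of epsilon).
phi(2, 90) = zeta_90

zeta_90


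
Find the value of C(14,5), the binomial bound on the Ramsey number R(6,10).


R(6,10) <= C(6+10-2, 6-1) = C(14, 5)
C(14, 5) = 14! / (5! * 9!)
= 2002

2002


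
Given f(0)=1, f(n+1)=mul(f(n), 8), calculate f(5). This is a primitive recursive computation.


f(0) = 1
f(1) = mul(f(0), 8) = mul(1, 8) = 8
f(2) = mul(f(1), 8) = mul(8, 8) = 64
f(3) = mul(f(2), 8) = mul(64, 8) = 512
f(4) = mul(f(3), 8) = mul(512, 8) = 4096
f(5) = mul(f(4), 8) = mul(4096, 8) = 32768


32768


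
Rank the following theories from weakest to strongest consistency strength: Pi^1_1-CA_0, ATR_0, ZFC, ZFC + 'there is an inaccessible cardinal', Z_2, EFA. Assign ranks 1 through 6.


Ordering by consistency strength:
1. EFA
2. ATR_0
3. Pi^1_1-CA_0
4. Z_2
5. ZFC
6. ZFC + 'there is an inaccessible cardinal'


Pi^1_1-CA_0=3, ATR_0=2, ZFC=5, ZFC + 'there is an inaccessible cardinal'=6, Z_2=4, EFA=1


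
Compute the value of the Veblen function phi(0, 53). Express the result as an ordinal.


phi(0, 53):
phi(0, beta) = omega^beta by definition.
phi(0, 53) = omega^53

omega^53


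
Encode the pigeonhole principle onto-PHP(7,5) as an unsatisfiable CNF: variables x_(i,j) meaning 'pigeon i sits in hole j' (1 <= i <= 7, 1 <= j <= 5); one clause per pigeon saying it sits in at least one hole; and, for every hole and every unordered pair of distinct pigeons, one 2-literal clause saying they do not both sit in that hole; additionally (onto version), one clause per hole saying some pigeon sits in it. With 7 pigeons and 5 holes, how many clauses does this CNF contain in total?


onto-PHP(7,5): 7 pigeons, 5 holes, 7*5 = 35 variables.
- pigeon clauses: one per pigeon -> 7 clauses
- hole clauses: 5 holes * C(7,2) = 5 * 21 -> 105 clauses
- onto clauses: one per hole -> 5 clauses
Total clauses = 7 + 105 + 5 = 117

117


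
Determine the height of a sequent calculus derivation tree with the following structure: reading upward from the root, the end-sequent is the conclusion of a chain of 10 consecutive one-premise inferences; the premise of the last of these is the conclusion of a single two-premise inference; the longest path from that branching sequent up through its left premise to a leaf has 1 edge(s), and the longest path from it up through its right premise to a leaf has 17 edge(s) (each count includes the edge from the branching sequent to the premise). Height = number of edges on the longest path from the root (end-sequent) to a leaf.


Longest path through the left premise: 1 edges (measured from the branching sequent)
Longest path through the right premise: 17 edges
Height of the subtree rooted at the branching sequent: max(1, 17) = 17
The branching sequent sits 10 edges above the root (the chain of one-premise inferences), so height = 17 + 10 = 27

27


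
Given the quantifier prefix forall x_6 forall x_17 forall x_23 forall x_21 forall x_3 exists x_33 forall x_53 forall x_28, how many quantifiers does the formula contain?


Quantifier prefix has 8 quantifier symbols.
Quantifier depth = 8

8


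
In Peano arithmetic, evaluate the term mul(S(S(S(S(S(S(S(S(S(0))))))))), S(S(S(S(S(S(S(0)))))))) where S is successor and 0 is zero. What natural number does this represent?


mul(S^9(0), S^7(0)):
S^9(0) = 9
S^7(0) = 7
9 * 7 = 63

63


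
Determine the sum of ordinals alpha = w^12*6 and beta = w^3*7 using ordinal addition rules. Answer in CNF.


Ordinal addition w^12*6 + w^3*7:
Leading exponent of alpha (12) > leading exponent of beta (3).
Since alpha's term has higher exponent than beta's leading term,
the sum is simply alpha followed by beta.
Result = w^12*6 + w^3*7

w^12*6 + w^3*7


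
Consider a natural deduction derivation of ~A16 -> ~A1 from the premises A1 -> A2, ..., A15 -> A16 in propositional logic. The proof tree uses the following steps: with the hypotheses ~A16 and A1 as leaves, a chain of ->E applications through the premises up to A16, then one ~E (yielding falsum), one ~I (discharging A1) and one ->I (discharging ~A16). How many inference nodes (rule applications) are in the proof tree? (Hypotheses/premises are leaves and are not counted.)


From hypothesis A1, 15 ->E steps along the 15 premises yield A16.
~E with hypothesis ~A16 gives falsum (1 node); ~I discharging A1 gives ~A1 (1 node); ->I discharging ~A16 gives the goal (1 node).
Total = 15 + 3 = 18 inference nodes.

18


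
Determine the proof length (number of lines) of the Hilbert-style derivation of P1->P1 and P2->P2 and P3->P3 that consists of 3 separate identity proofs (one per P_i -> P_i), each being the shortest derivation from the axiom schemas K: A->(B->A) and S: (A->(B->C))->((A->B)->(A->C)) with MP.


The shortest proof of A->A from K and S in the Hilbert calculus has exactly 5 lines:
(1) K instance A->((A->A)->A), (2) S instance, (3) MP on 1,2, (4) K instance A->(A->A), (5) MP on 3,4.
For 3 independent identities: 3 * 5 = 15 lines total.

15


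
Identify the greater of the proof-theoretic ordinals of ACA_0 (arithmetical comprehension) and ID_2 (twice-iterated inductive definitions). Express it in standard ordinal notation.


Proof-theoretic ordinal of ACA_0 (arithmetical comprehension): epsilon_0
Proof-theoretic ordinal of ID_2 (twice-iterated inductive definitions): psi_0(epsilon_{Omega_2+1})
Comparing: epsilon_0 < psi_0(epsilon_{Omega_2+1}).
The larger ordinal is psi_0(epsilon_{Omega_2+1}) (from ID_2 (twice-iterated inductive definitions)).

psi_0(epsilon_{Omega_2+1})


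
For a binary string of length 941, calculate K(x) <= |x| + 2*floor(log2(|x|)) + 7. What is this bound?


floor(log2(941)) = 9
2 * 9 = 18
K(x) <= 941 + 18 + 7 = 966

966


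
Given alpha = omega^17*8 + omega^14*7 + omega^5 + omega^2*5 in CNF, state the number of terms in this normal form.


CNF: omega^17*8 + omega^14*7 + omega^5 + omega^2*5
Count the summands separated by '+':
  term 1: omega^17*8
  term 2: omega^14*7
  term 3: omega^5
  term 4: omega^2*5
Total terms = 4

4


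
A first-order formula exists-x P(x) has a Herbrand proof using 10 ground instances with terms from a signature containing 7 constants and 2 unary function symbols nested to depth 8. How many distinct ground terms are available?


Herbrand terms by depth:
Depth 0: 7 constants
Depth 1: 14 new terms (running total: 21)
Depth 2: 28 new terms (running total: 49)
Depth 3: 56 new terms (running total: 105)
Depth 4: 112 new terms (running total: 217)
Depth 5: 224 new terms (running total: 441)
Depth 6: 448 new terms (running total: 889)
Depth 7: 896 new terms (running total: 1785)
Depth 8: 1792 new terms (running total: 3577)
Total distinct ground terms = 3577

3577


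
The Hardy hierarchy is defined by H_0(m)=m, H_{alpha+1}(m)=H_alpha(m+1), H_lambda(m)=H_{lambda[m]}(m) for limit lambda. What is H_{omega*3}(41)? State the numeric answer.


H_{omega*3}(41):
For the Hardy hierarchy, H_{omega*k}(n) = 2^k * n.
2^3 = 8.
8 * 41 = 328

328


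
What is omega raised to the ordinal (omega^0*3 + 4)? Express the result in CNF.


omega^(omega^0*3 + 4):
omega^0 = 1, so the exponent is 3 + 4 = 7 (finite ordinal addition).
Result = omega^7, already a single CNF term.

omega^7


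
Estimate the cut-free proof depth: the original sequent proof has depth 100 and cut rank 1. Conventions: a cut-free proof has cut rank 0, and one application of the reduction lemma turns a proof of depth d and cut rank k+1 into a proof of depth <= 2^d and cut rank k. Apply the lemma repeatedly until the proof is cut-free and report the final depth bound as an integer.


Each rank reduction sends depth d to at most 2^d; cut rank r needs r reductions.
2_0(100) = 100
2_1(100) = 2^100 = 1267650600228229401496703205376
Cut-free depth bound = 1267650600228229401496703205376

1267650600228229401496703205376


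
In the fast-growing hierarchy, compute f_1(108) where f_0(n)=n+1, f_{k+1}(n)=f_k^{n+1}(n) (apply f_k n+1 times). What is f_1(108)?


f_1(108) = f_0^109(108)
f_0 adds 1 each time, applied 109 times.
f_1(108) = 108 + 109 = 217

217


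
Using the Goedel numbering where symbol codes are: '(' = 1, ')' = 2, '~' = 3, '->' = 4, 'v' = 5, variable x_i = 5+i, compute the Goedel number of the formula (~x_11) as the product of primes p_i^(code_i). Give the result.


Formula: (~x_11)
Symbol codes: [1, 3, 16, 2]
Primes: [2, 3, 5, 7]
p_1^1 = 2^1 = 2
p_2^3 = 3^3 = 27
p_3^16 = 5^16 = 152587890625
p_4^2 = 7^2 = 49
Product = 403747558593750

403747558593750


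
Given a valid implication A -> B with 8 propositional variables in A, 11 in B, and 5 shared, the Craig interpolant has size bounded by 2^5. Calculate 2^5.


Shared atoms = 5
Craig interpolant size bound = 2^5
= 32

32


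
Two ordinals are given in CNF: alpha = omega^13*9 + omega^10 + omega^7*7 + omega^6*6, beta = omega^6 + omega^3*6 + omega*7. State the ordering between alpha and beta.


Compare term by term from highest exponent:
alpha = omega^13*9 + omega^10 + omega^7*7 + omega^6*6
beta = omega^6 + omega^3*6 + omega*7
Term 1: alpha has omega^13*9, beta has omega^6*1
Term 2: alpha has omega^10*1, beta has omega^3*6
Term 3: alpha has omega^7*7, beta has omega^1*7
Term 4: alpha has omega^6*6, beta has omega^0*0
Result: alpha > beta

alpha > beta


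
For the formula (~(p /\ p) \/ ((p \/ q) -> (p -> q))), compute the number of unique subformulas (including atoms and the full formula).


Formula: (~(p /\ p) \/ ((p \/ q) -> (p -> q)))
Subformulas found:
  1. q
  2. p
  3. (p \/ q)
  4. (p /\ p)
  5. (p -> q)
  6. ~(p /\ p)
  7. ((p \/ q) -> (p -> q))
  8. (~(p /\ p) \/ ((p \/ q) -> (p -> q)))
Total distinct subformulas = 8

8


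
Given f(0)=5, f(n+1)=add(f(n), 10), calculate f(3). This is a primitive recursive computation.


f(0) = 5
f(1) = add(f(0), 10) = add(5, 10) = 15
f(2) = add(f(1), 10) = add(15, 10) = 25
f(3) = add(f(2), 10) = add(25, 10) = 35


35


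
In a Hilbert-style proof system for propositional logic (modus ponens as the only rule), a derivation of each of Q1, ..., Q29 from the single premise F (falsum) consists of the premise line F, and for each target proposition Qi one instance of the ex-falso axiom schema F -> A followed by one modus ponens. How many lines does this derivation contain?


Ex falso, line by line:
- 1 premise line (F)
- 29 targets, each needing 1 axiom instance (F -> Qi) + 1 MP = 2 lines: 2 * 29 = 58
Total = 1 + 58 = 59 lines.

59


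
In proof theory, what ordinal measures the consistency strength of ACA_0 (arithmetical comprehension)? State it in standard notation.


The proof-theoretic ordinal of ACA_0 (arithmetical comprehension) is a standard result in ordinal analysis.
This ordinal is the supremum of order types of primitive recursive well-orderings
that the theory can prove to be well-ordered.
For ACA_0 (arithmetical comprehension), the proof-theoretic ordinal is epsilon_0.

epsilon_0


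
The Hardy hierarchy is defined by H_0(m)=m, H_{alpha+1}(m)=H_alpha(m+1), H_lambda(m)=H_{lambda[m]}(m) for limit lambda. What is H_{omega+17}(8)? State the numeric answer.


H_{omega+17}(8):
Unwind the 17 successor steps: H_{omega+17}(8) = H_omega(8+17) = H_omega(25).
H_omega(m) = H_m(m) = m + m = 2m.
Result = 2 * 25 = 50

50


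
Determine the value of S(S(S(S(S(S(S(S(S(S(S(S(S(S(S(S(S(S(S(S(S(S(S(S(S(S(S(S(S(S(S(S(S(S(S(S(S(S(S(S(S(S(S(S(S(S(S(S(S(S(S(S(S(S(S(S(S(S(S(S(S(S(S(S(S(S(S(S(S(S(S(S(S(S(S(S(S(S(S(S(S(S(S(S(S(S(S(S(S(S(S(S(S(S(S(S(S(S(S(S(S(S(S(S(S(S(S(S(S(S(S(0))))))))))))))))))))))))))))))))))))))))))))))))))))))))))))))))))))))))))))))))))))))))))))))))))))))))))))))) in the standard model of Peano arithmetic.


Counting successors applied to 0:
111 applications of S to 0 = 111

111


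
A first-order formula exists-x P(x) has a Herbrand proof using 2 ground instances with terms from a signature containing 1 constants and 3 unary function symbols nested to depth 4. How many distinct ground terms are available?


Herbrand terms by depth:
Depth 0: 1 constants
Depth 1: 3 new terms (running total: 4)
Depth 2: 9 new terms (running total: 13)
Depth 3: 27 new terms (running total: 40)
Depth 4: 81 new terms (running total: 121)
Total distinct ground terms = 121

121


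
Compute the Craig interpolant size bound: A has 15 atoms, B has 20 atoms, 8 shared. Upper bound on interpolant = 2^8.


Shared atoms = 8
Craig interpolant size bound = 2^8
= 256

256


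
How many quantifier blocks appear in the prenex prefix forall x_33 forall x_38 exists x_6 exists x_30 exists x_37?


Alternations = 1.
Blocks = alternations + 1 = 2

2


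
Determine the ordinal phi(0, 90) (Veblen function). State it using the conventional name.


phi(0, 90):
phi(0, beta) = omega^beta by definition.
phi(0, 90) = omega^90

omega^90


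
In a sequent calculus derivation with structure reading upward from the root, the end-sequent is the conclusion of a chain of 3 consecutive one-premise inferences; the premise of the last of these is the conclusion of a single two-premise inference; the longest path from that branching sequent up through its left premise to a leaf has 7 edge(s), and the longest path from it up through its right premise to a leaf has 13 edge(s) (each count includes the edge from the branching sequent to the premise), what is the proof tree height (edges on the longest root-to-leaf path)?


Longest path through the left premise: 7 edges (measured from the branching sequent)
Longest path through the right premise: 13 edges
Height of the subtree rooted at the branching sequent: max(7, 13) = 13
The branching sequent sits 3 edges above the root (the chain of one-premise inferences), so height = 13 + 3 = 16

16


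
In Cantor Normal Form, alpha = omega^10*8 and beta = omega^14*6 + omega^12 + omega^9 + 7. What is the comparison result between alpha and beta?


Compare term by term from highest exponent:
alpha = omega^10*8
beta = omega^14*6 + omega^12 + omega^9 + 7
Term 1: alpha has omega^10*8, beta has omega^14*6
Term 2: alpha has omega^0*0, beta has omega^12*1
Term 3: alpha has omega^0*0, beta has omega^9*1
Term 4: alpha has omega^0*0, beta has omega^0*7
Result: alpha < beta

alpha < beta


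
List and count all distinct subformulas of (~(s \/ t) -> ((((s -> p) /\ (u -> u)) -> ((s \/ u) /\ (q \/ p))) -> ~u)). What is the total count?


Formula: (~(s \/ t) -> ((((s -> p) /\ (u -> u)) -> ((s \/ u) /\ (q \/ p))) -> ~u))
Subformulas found:
  1. q
  2. u
  3. s
  4. t
  5. p
  6. ~u
  7. (q \/ p)
  8. (u -> u)
  9. (s \/ u)
  10. (s -> p)
  11. (s \/ t)
  12. ~(s \/ t)
  13. ((s \/ u) /\ (q \/ p))
  14. ((s -> p) /\ (u -> u))
  15. (((s -> p) /\ (u -> u)) -> ((s \/ u) /\ (q \/ p)))
  16. ((((s -> p) /\ (u -> u)) -> ((s \/ u) /\ (q \/ p))) -> ~u)
  17. (~(s \/ t) -> ((((s -> p) /\ (u -> u)) -> ((s \/ u) /\ (q \/ p))) -> ~u))
Total distinct subformulas = 17

17


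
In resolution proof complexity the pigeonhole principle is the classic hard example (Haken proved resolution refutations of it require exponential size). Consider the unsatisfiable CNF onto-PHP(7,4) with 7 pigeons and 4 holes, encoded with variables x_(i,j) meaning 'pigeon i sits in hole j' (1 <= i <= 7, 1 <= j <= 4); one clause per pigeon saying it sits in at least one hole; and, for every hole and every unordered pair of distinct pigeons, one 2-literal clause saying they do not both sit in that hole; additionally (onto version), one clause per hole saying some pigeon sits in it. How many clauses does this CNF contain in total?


onto-PHP(7,4): 7 pigeons, 4 holes, 7*4 = 28 variables.
- pigeon clauses: one per pigeon -> 7 clauses
- hole clauses: 4 holes * C(7,2) = 4 * 21 -> 84 clauses
- onto clauses: one per hole -> 4 clauses
Total clauses = 7 + 84 + 4 = 95

95


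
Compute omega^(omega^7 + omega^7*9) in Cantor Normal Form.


omega^(omega^7 + omega^7*9):
Both terms of the exponent have the same exponent 7, so they merge: omega^7 + omega^7*9 = omega^7*(1+9) = omega^7*10.
omega raised to a CNF ordinal is a single CNF term: Result = omega^(omega^7*10)

omega^(omega^7*10)


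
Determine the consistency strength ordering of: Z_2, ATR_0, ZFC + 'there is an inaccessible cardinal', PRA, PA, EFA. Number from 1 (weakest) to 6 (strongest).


Ordering by consistency strength:
1. EFA
2. PRA
3. PA
4. ATR_0
5. Z_2
6. ZFC + 'there is an inaccessible cardinal'


Z_2=5, ATR_0=4, ZFC + 'there is an inaccessible cardinal'=6, PRA=2, PA=3, EFA=1


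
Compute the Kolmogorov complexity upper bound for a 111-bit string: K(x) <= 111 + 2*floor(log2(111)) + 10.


floor(log2(111)) = 6
2 * 6 = 12
K(x) <= 111 + 12 + 10 = 133

133


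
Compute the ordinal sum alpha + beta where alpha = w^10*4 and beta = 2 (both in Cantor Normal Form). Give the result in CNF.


Ordinal addition w^10*4 + 2:
Leading exponent of alpha (10) > leading exponent of beta (0).
Since alpha's term has higher exponent than beta's leading term,
the sum is simply alpha followed by beta.
Result = w^10*4 + 2

w^10*4 + 2


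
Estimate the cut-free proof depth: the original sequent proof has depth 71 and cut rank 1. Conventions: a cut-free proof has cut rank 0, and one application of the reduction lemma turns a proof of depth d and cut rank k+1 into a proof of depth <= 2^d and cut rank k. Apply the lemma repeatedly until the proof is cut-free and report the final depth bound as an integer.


Each rank reduction sends depth d to at most 2^d; cut rank r needs r reductions.
2_0(71) = 71
2_1(71) = 2^71 = 2361183241434822606848
Cut-free depth bound = 2361183241434822606848

2361183241434822606848


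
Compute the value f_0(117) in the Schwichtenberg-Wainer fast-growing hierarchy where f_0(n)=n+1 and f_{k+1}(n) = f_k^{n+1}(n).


f_0(117) = 117 + 1 = 118

118


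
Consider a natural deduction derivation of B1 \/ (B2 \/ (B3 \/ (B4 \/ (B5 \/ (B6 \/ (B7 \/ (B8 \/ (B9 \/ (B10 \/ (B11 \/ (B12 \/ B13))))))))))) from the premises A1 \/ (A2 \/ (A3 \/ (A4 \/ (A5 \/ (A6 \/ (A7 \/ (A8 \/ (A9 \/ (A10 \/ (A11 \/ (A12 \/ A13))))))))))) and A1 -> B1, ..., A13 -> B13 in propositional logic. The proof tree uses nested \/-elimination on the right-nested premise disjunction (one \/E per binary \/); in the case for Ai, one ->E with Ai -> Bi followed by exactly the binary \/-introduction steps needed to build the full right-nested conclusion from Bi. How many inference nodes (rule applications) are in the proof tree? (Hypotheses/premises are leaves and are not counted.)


Constructive dilemma with 13 branches, all disjunctions right-nested:
- \/E: the premise has 12 binary \/, each eliminated once: 12 nodes.
- ->E: one per case (Ai with Ai -> Bi gives Bi): 13 nodes.
- \/I: in case i < n, Bi needs 1 step to form Bi \/ (B(i+1) \/ ...) and then i-1 steps to prepend B(i-1), ..., B1, i.e. i steps; in case i = n, B13 needs 12 prepend steps.
  \/I total = (1 + 2 + ... + 12) + 12 = 78 + 12 = 90 nodes.
Total = 12 + 13 + 90 = 115

115


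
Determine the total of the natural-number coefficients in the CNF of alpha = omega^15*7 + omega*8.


CNF: omega^15*7 + omega*8
Coefficients: 7 + 8 = 15

15


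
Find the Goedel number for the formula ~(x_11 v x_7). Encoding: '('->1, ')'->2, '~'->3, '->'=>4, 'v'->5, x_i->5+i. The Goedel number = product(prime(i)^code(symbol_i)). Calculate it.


Formula: ~(x_11 v x_7)
Symbol codes: [3, 1, 16, 5, 12, 2]
Primes: [2, 3, 5, 7, 11, 13]
p_1^3 = 2^3 = 8
p_2^1 = 3^1 = 3
p_3^16 = 5^16 = 152587890625
p_4^5 = 7^5 = 16807
p_5^12 = 11^12 = 3138428376721
p_6^2 = 13^2 = 169
Product = 32645282988119839390869140625000

32645282988119839390869140625000


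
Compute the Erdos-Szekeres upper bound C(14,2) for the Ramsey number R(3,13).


R(3,13) <= C(3+13-2, 3-1) = C(14, 2)
C(14, 2) = 14! / (2! * 12!)
= 91

91


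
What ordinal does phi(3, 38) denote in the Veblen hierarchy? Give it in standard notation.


phi(3, 38):
phi(3, beta) = eta_beta (the beta-th eta number, fixed point of zeta).
phi(3, 38) = eta_38

eta_38


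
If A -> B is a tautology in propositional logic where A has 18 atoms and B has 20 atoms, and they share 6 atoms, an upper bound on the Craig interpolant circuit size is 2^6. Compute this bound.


Shared atoms = 6
Craig interpolant size bound = 2^6
= 64

64


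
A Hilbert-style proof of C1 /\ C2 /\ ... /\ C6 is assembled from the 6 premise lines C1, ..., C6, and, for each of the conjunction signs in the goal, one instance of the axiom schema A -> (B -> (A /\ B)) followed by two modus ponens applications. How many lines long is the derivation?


Conjoining 6 premises:
- 6 premise lines
- the goal has 5 conjunction signs; each costs 1 axiom instance + 2 MP = 3 lines: 3 * 5 = 15
Total = 6 + 15 = 21 lines.

21


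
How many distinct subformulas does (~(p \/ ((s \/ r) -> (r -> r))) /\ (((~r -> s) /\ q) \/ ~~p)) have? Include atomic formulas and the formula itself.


Formula: (~(p \/ ((s \/ r) -> (r -> r))) /\ (((~r -> s) /\ q) \/ ~~p))
Subformulas found:
  1. r
  2. q
  3. s
  4. p
  5. ~p
  6. ~r
  7. ~~p
  8. (s \/ r)
  9. (r -> r)
  10. (~r -> s)
  11. ((~r -> s) /\ q)
  12. ((s \/ r) -> (r -> r))
  13. (((~r -> s) /\ q) \/ ~~p)
  14. (p \/ ((s \/ r) -> (r -> r)))
  15. ~(p \/ ((s \/ r) -> (r -> r)))
  16. (~(p \/ ((s \/ r) -> (r -> r))) /\ (((~r -> s) /\ q) \/ ~~p))
Total distinct subformulas = 16

16


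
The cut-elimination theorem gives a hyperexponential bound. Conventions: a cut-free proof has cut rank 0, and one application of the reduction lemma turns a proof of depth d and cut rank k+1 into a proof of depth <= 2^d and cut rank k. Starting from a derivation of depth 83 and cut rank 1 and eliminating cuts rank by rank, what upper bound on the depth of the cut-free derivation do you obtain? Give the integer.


Each rank reduction sends depth d to at most 2^d; cut rank r needs r reductions.
2_0(83) = 83
2_1(83) = 2^83 = 9671406556917033397649408
Cut-free depth bound = 9671406556917033397649408

9671406556917033397649408


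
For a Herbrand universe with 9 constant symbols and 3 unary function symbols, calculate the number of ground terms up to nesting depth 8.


Herbrand terms by depth:
Depth 0: 9 constants
Depth 1: 27 new terms (running total: 36)
Depth 2: 81 new terms (running total: 117)
Depth 3: 243 new terms (running total: 360)
Depth 4: 729 new terms (running total: 1089)
Depth 5: 2187 new terms (running total: 3276)
Depth 6: 6561 new terms (running total: 9837)
Depth 7: 19683 new terms (running total: 29520)
Depth 8: 59049 new terms (running total: 88569)
Total distinct ground terms = 88569

88569


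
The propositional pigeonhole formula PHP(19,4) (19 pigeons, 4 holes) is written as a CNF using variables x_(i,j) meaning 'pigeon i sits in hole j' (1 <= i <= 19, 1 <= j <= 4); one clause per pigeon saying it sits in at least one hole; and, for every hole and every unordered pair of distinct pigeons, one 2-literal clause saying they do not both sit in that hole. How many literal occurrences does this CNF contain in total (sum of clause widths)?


PHP(19,4): 19 pigeons, 4 holes, 19*4 = 76 variables.
- pigeon clauses: one per pigeon -> 19 clauses of width 4 -> 76 literals
- hole clauses: 4 holes * C(19,2) = 4 * 171 -> 684 clauses of width 2 -> 1368 literals
Total literal occurrences = 76 + 1368 = 1444

1444


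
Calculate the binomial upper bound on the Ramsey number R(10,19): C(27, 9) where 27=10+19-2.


R(10,19) <= C(10+19-2, 10-1) = C(27, 9)
C(27, 9) = 27! / (9! * 18!)
= 4686825

4686825


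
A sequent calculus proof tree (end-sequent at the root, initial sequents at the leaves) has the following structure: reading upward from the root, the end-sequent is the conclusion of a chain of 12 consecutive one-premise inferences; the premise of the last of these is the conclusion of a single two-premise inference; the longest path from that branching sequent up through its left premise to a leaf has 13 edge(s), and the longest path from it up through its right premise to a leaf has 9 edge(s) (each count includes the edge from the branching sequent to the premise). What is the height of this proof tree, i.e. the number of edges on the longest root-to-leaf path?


Longest path through the left premise: 13 edges (measured from the branching sequent)
Longest path through the right premise: 9 edges
Height of the subtree rooted at the branching sequent: max(13, 9) = 13
The branching sequent sits 12 edges above the root (the chain of one-premise inferences), so height = 13 + 12 = 25

25


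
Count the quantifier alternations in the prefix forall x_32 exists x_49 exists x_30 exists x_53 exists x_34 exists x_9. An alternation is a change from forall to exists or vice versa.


Walk the prefix and count type changes:
  position 1: forall -> exists <-- alternation
  position 2: exists -> exists
  position 3: exists -> exists
  position 4: exists -> exists
  position 5: exists -> exists
Total alternations = 1

1


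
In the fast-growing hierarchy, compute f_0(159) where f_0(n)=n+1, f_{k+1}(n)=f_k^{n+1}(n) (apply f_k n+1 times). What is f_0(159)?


f_0(159) = 159 + 1 = 160

160


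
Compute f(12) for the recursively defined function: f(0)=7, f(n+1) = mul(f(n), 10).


f(0) = 7
f(1) = mul(f(0), 10) = mul(7, 10) = 70
f(2) = mul(f(1), 10) = mul(70, 10) = 700
f(3) = mul(f(2), 10) = mul(700, 10) = 7000
f(4) = mul(f(3), 10) = mul(7000, 10) = 70000
f(5) = mul(f(4), 10) = mul(70000, 10) = 700000
f(6) = mul(f(5), 10) = mul(700000, 10) = 7000000
f(7) = mul(f(6), 10) = mul(7000000, 10) = 70000000
f(8) = mul(f(7), 10) = mul(70000000, 10) = 700000000
f(9) = mul(f(8), 10) = mul(700000000, 10) = 7000000000
f(10) = mul(f(9), 10) = mul(7000000000, 10) = 70000000000
f(11) = mul(f(10), 10) = mul(70000000000, 10) = 700000000000
f(12) = mul(f(11), 10) = mul(700000000000, 10) = 7000000000000


7000000000000


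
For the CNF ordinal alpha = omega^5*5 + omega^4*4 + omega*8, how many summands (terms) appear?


CNF: omega^5*5 + omega^4*4 + omega*8
Count the summands separated by '+':
  term 1: omega^5*5
  term 2: omega^4*4
  term 3: omega*8
Total terms = 3

3


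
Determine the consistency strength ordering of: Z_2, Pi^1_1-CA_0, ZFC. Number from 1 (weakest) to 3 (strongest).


Ordering by consistency strength:
1. Pi^1_1-CA_0
2. Z_2
3. ZFC


Z_2=2, Pi^1_1-CA_0=1, ZFC=3


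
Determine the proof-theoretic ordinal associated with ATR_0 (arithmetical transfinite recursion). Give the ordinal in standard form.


The proof-theoretic ordinal of ATR_0 (arithmetical transfinite recursion) is a standard result in ordinal analysis.
This ordinal is the supremum of order types of primitive recursive well-orderings
that the theory can prove to be well-ordered.
For ATR_0 (arithmetical transfinite recursion), the proof-theoretic ordinal is Gamma_0.

Gamma_0


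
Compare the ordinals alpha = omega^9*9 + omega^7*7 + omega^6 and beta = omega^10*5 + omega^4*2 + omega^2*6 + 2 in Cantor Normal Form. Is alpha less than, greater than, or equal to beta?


Compare term by term from highest exponent:
alpha = omega^9*9 + omega^7*7 + omega^6
beta = omega^10*5 + omega^4*2 + omega^2*6 + 2
Term 1: alpha has omega^9*9, beta has omega^10*5
Term 2: alpha has omega^7*7, beta has omega^4*2
Term 3: alpha has omega^6*1, beta has omega^2*6
Term 4: alpha has omega^0*0, beta has omega^0*2
Result: alpha < beta

alpha < beta


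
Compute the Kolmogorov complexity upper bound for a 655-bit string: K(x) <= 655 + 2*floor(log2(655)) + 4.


floor(log2(655)) = 9
2 * 9 = 18
K(x) <= 655 + 18 + 4 = 677

677


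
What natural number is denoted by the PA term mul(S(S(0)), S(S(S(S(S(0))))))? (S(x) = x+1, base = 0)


mul(S^2(0), S^5(0)):
S^2(0) = 2
S^5(0) = 5
2 * 5 = 10

10


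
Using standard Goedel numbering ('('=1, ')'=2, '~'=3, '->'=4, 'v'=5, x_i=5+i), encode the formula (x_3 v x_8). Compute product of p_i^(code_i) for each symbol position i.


Formula: (x_3 v x_8)
Symbol codes: [1, 8, 5, 13, 2]
Primes: [2, 3, 5, 7, 11]
p_1^1 = 2^1 = 2
p_2^8 = 3^8 = 6561
p_3^5 = 5^5 = 3125
p_4^13 = 7^13 = 96889010407
p_5^2 = 11^2 = 121
Product = 480739652943247293750

480739652943247293750


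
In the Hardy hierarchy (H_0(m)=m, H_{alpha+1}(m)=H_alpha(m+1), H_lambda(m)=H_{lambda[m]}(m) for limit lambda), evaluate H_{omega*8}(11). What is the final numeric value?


H_{omega*8}(11):
For the Hardy hierarchy, H_{omega*k}(n) = 2^k * n.
2^8 = 256.
256 * 11 = 2816

2816


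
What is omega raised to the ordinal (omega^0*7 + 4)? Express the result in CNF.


omega^(omega^0*7 + 4):
omega^0 = 1, so the exponent is 7 + 4 = 11 (finite ordinal addition).
Result = omega^11, already a single CNF term.

omega^11


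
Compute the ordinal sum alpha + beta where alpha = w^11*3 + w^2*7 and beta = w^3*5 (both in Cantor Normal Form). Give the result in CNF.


Ordinal addition (w^11*3 + w^2*7) + w^3*5:
alpha's leading term has exponent 11 > beta's exponent 3, so it survives.
alpha's tail term has exponent 2 < beta's exponent 3, so it is absorbed by beta.
In ordinal addition, any term followed by a strictly larger-exponent term is absorbed.
Result = w^11*3 + w^3*5

w^11*3 + w^3*5


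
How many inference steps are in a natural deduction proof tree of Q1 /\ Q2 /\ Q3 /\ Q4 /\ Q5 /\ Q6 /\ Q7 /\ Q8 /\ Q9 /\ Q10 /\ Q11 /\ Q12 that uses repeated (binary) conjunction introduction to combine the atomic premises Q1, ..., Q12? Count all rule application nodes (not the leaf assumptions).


The target conjunction has 12 conjuncts, i.e. 11 binary /\ connectives.
Each conjunction-intro joins two pieces, so 12 atoms require 12-1 = 11 applications.
Total inference nodes = 11

11


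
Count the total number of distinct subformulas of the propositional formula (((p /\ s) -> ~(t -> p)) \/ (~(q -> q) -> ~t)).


Formula: (((p /\ s) -> ~(t -> p)) \/ (~(q -> q) -> ~t))
Subformulas found:
  1. q
  2. s
  3. t
  4. p
  5. ~t
  6. (p /\ s)
  7. (q -> q)
  8. (t -> p)
  9. ~(t -> p)
  10. ~(q -> q)
  11. (~(q -> q) -> ~t)
  12. ((p /\ s) -> ~(t -> p))
  13. (((p /\ s) -> ~(t -> p)) \/ (~(q -> q) -> ~t))
Total distinct subformulas = 13

13


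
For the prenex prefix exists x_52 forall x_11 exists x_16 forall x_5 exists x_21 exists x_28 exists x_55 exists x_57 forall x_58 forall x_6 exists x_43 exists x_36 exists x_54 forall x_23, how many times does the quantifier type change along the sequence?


Walk the prefix and count type changes:
  position 1: exists -> forall <-- alternation
  position 2: forall -> exists <-- alternation
  position 3: exists -> forall <-- alternation
  position 4: forall -> exists <-- alternation
  position 5: exists -> exists
  position 6: exists -> exists
  position 7: exists -> exists
  position 8: exists -> forall <-- alternation
  position 9: forall -> forall
  position 10: forall -> exists <-- alternation
  position 11: exists -> exists
  position 12: exists -> exists
  position 13: exists -> forall <-- alternation
Total alternations = 7

7


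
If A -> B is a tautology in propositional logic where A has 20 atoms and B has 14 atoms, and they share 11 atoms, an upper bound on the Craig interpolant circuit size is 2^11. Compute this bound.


Shared atoms = 11
Craig interpolant size bound = 2^11
= 2048

2048


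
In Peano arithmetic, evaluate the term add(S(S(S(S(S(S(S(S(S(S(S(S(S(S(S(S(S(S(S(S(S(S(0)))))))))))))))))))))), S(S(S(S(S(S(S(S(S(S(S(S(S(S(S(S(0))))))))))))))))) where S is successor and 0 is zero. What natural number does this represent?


add(S^22(0), S^16(0)):
S^22(0) = 22
S^16(0) = 16
22 + 16 = 38

38


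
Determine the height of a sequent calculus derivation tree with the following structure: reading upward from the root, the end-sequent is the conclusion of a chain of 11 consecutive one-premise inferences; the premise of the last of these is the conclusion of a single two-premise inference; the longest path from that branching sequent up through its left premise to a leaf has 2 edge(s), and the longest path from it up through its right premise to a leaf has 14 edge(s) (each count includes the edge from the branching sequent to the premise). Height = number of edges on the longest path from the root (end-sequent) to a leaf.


Longest path through the left premise: 2 edges (measured from the branching sequent)
Longest path through the right premise: 14 edges
Height of the subtree rooted at the branching sequent: max(2, 14) = 14
The branching sequent sits 11 edges above the root (the chain of one-premise inferences), so height = 14 + 11 = 25

25


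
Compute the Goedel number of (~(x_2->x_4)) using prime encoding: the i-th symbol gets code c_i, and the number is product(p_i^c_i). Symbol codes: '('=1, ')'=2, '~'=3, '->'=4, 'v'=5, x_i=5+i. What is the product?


Formula: (~(x_2->x_4))
Symbol codes: [1, 3, 1, 7, 4, 9, 2, 2]
Primes: [2, 3, 5, 7, 11, 13, 17, 19]
p_1^1 = 2^1 = 2
p_2^3 = 3^3 = 27
p_3^1 = 5^1 = 5
p_4^7 = 7^7 = 823543
p_5^4 = 11^4 = 14641
p_6^9 = 13^9 = 10604499373
p_7^2 = 17^2 = 289
p_8^2 = 19^2 = 361
Product = 3601770198236677749027916170

3601770198236677749027916170


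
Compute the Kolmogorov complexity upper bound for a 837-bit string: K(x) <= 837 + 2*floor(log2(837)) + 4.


floor(log2(837)) = 9
2 * 9 = 18
K(x) <= 837 + 18 + 4 = 859

859


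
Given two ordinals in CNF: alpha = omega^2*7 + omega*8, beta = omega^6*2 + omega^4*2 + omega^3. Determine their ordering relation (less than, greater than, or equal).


Compare term by term from highest exponent:
alpha = omega^2*7 + omega*8
beta = omega^6*2 + omega^4*2 + omega^3
Term 1: alpha has omega^2*7, beta has omega^6*2
Term 2: alpha has omega^1*8, beta has omega^4*2
Term 3: alpha has omega^0*0, beta has omega^3*1
Result: alpha < beta

alpha < beta


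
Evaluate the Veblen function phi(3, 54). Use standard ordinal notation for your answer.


phi(3, 54):
phi(3, beta) = eta_beta (the beta-th eta number, fixed point of zeta).
phi(3, 54) = eta_54

eta_54


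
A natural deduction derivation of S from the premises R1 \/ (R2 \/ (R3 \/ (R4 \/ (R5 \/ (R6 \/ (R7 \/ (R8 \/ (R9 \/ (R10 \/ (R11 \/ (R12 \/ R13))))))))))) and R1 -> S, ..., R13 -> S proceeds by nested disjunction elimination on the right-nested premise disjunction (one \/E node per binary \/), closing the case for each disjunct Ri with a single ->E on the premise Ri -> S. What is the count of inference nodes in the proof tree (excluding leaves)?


The premise R1 \/ (R2 \/ (R3 \/ (R4 \/ (R5 \/ (R6 \/ (R7 \/ (R8 \/ (R9 \/ (R10 \/ (R11 \/ (R12 \/ R13))))))))))) contains 13 disjuncts, hence 12 binary \/ connectives.
- Each binary \/ is eliminated once: 12 \/E nodes.
- Each of the 13 cases Ri derives S by one ->E with Ri -> S: 13 ->E nodes.
Total = 12 + 13 = 25

25


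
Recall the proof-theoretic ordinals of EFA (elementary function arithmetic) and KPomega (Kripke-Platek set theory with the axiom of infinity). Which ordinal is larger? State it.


Proof-theoretic ordinal of EFA (elementary function arithmetic): omega^3
Proof-theoretic ordinal of KPomega (Kripke-Platek set theory with the axiom of infinity): psi_0(epsilon_{Omega+1})
Comparing: omega^3 < psi_0(epsilon_{Omega+1}).
The larger ordinal is psi_0(epsilon_{Omega+1}) (from KPomega (Kripke-Platek set theory with the axiom of infinity)).

psi_0(epsilon_{Omega+1})


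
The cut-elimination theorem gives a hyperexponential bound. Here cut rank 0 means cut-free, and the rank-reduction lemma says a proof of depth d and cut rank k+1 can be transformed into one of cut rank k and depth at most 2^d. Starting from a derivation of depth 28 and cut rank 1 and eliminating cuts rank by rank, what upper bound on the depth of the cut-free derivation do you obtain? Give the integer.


Each rank reduction sends depth d to at most 2^d; cut rank r needs r reductions.
2_0(28) = 28
2_1(28) = 2^28 = 268435456
Cut-free depth bound = 268435456

268435456
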